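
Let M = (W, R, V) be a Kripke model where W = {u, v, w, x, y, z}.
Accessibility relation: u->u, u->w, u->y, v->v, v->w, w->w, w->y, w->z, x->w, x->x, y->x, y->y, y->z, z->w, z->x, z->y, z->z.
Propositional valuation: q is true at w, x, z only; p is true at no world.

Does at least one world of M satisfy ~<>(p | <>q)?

No

Recall that <>ψ holds at a world iff ψ holds at some accessible world.
Let φ = ~<>(p | <>q). Evaluate φ at each world:
  u (successors {u, w, y}): φ is false.
  v (successors {v, w}): φ is false.
  w (successors {w, y, z}): φ is false.
  x (successors {w, x}): φ is false.
  y (successors {x, y, z}): φ is false.
  z (successors {w, x, y, z}): φ is false.
For instance, at z:
  At z: <>(p | <>q) is true, so ~<>(p | <>q) is false.
    At z: <>(p | <>q) requires p | <>q at some successor in {w, x, y, z}.
      p | <>q holds at w, so <>(p | <>q) is true at z.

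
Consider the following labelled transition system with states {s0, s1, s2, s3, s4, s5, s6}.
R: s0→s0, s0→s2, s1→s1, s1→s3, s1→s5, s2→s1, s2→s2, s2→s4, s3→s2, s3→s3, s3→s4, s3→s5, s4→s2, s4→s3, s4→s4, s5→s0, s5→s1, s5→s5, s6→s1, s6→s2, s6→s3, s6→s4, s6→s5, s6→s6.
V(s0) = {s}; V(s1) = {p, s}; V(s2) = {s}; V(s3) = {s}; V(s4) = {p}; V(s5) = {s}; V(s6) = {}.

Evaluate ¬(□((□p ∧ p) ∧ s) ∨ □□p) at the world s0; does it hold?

Yes

At s0: □((□p ∧ p) ∧ s) ∨ □□p is false, so ¬(□((□p ∧ p) ∧ s) ∨ □□p) is true.
  At s0: □((□p ∧ p) ∧ s) is false, □□p is false, so □((□p ∧ p) ∧ s) ∨ □□p is false.
    At s0: □((□p ∧ p) ∧ s) requires (□p ∧ p) ∧ s at every successor {s0, s2}.
      (□p ∧ p) ∧ s fails at s0, so □((□p ∧ p) ∧ s) is false at s0.
    At s0: □□p requires □p at every successor {s0, s2}.
      □p fails at s0, so □□p is false at s0.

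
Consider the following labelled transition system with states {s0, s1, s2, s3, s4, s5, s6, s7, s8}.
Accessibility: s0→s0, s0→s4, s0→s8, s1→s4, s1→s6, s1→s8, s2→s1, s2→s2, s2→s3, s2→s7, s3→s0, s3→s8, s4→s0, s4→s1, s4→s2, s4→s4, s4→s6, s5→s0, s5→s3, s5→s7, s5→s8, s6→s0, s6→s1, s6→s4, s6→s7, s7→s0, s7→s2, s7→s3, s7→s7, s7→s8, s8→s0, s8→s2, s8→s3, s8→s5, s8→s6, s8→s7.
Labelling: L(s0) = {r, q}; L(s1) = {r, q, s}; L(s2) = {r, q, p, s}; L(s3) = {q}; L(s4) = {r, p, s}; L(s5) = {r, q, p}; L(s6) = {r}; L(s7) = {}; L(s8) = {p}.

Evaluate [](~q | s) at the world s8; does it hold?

No

At s8: [](~q | s) requires ~q | s at every successor {s0, s2, s3, s5, s6, s7}.
  ~q | s fails at s0, so [](~q | s) is false at s8.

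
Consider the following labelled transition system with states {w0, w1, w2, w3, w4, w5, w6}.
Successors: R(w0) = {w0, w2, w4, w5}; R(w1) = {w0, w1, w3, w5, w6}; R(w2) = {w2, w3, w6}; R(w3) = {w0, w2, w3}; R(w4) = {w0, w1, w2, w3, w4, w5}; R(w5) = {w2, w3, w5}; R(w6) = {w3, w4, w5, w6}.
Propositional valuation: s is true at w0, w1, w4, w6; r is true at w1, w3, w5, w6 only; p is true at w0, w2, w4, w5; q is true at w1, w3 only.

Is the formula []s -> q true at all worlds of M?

Let φ = []s -> q. Evaluate φ at each world:
  w0 (successors {w0, w2, w4, w5}): φ is true.
  w1 (successors {w0, w1, w3, w5, w6}): φ is true.
  w2 (successors {w2, w3, w6}): φ is true.
  w3 (successors {w0, w2, w3}): φ is true.
  w4 (successors {w0, w1, w2, w3, w4, w5}): φ is true.
  w5 (successors {w2, w3, w5}): φ is true.
  w6 (successors {w3, w4, w5, w6}): φ is true.
For instance, at w6:
  At w6: []s is false, q is false, so []s -> q is true.
    At w6: []s requires s at every successor {w3, w4, w5, w6}.
      s fails at w3, so []s is false at w6.

Yes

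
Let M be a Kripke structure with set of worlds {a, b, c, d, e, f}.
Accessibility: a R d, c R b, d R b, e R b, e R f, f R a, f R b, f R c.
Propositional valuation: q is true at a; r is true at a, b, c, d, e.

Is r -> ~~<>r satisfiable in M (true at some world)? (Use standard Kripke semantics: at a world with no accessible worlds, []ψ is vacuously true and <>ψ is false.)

Recall that <>ψ holds at a world iff ψ holds at some accessible world.
Let φ = r -> ~~<>r. Evaluate φ at each world:
  a (successors {d}): φ is true.
  b (successors ∅): φ is false.
  c (successors {b}): φ is true.
  d (successors {b}): φ is true.
  e (successors {b, f}): φ is true.
  f (successors {a, b, c}): φ is true.
Detail at a (witness):
  At a: r is true, ~~<>r is true, so r -> ~~<>r is true.
    At a: ~<>r is false, so ~~<>r is true.
      At a: <>r is true, so ~<>r is false.

Yes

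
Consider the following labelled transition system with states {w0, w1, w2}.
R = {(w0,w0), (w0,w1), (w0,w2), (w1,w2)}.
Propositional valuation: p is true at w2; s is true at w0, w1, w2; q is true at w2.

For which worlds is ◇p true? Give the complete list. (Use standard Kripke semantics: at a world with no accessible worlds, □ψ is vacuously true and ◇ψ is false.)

w0, w1

Let φ = ◇p. Evaluate φ at each world:
  w0 (successors {w0, w1, w2}): φ is true.
  w1 (successors {w2}): φ is true.
  w2 (successors ∅): φ is false.
For instance, at w0:
  At w0: ◇p requires p at some successor in {w0, w1, w2}.
    p holds at w2, so ◇p is true at w0.
Satisfying worlds: {w0, w1}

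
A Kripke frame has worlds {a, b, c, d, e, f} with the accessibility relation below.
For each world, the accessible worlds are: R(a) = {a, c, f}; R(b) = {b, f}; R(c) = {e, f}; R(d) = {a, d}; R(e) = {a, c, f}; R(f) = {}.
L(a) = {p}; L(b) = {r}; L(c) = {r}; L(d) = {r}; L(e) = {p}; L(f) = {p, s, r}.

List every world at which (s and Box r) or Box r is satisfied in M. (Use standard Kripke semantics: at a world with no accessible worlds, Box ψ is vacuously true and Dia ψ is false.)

Let φ = (s and Box r) or Box r. Evaluate φ at each world:
  a (successors {a, c, f}): φ is false.
  b (successors {b, f}): φ is true.
  c (successors {e, f}): φ is false.
  d (successors {a, d}): φ is false.
  e (successors {a, c, f}): φ is false.
  f (successors ∅): φ is true.
For instance, at d:
  At d: s and Box r is false, Box r is false, so (s and Box r) or Box r is false.
    At d: s is false, Box r is false, so s and Box r is false.
      At d: Box r requires r at every successor {a, d}.
        r fails at a, so Box r is false at d.
    At d: Box r requires r at every successor {a, d}.
      r fails at a, so Box r is false at d.
Satisfying worlds: {b, f}

b, f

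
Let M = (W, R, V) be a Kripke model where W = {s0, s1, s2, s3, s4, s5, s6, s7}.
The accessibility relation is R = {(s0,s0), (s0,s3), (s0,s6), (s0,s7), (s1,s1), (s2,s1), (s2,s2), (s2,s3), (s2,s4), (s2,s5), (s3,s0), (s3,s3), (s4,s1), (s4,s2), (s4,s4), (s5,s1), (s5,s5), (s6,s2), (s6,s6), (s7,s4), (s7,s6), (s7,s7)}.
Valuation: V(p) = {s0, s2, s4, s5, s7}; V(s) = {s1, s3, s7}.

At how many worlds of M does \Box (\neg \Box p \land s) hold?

Let φ = \Box (\neg \Box p \land s). Evaluate φ at each world:
  s0 (successors {s0, s3, s6, s7}): φ is false.
  s1 (successors {s1}): φ is true.
  s2 (successors {s1, s2, s3, s4, s5}): φ is false.
  s3 (successors {s0, s3}): φ is false.
  s4 (successors {s1, s2, s4}): φ is false.
  s5 (successors {s1, s5}): φ is false.
  s6 (successors {s2, s6}): φ is false.
  s7 (successors {s4, s6, s7}): φ is false.
For instance, at s2:
  At s2: \Box (\neg \Box p \land s) requires \neg \Box p \land s at every successor {s1, s2, s3, s4, s5}.
    \neg \Box p \land s fails at s2, so \Box (\neg \Box p \land s) is false at s2.
      At s2: \neg \Box p is true, s is false, so \neg \Box p \land s is false.
Satisfying worlds: {s1}

1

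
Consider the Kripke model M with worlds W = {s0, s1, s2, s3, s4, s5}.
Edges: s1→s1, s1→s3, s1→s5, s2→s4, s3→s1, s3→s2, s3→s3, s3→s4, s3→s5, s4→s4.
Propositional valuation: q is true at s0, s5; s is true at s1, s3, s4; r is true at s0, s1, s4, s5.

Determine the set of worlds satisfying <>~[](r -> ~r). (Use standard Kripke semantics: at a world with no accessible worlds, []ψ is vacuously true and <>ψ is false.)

s1, s2, s3, s4

Recall that []ψ holds at a world iff ψ holds at every accessible world, and <>ψ holds iff ψ holds at some accessible world.
Let φ = <>~[](r -> ~r). Evaluate φ at each world:
  s0 (successors ∅): φ is false.
  s1 (successors {s1, s3, s5}): φ is true.
  s2 (successors {s4}): φ is true.
  s3 (successors {s1, s2, s3, s4, s5}): φ is true.
  s4 (successors {s4}): φ is true.
  s5 (successors ∅): φ is false.
For instance, at s4:
  At s4: <>~[](r -> ~r) requires ~[](r -> ~r) at some successor in {s4}.
    ~[](r -> ~r) holds at s4, so <>~[](r -> ~r) is true at s4.
      At s4: [](r -> ~r) is false, so ~[](r -> ~r) is true.
Satisfying worlds: {s1, s2, s3, s4}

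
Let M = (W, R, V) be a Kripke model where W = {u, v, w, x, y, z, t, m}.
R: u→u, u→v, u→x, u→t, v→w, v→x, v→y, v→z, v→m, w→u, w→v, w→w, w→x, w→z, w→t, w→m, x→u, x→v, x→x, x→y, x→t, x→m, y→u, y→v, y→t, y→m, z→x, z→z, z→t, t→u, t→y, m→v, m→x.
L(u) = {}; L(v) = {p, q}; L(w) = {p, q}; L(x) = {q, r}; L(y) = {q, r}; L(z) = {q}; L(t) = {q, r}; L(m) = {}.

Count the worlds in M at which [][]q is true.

Let φ = [][]q. Evaluate φ at each world:
  u (successors {u, v, x, t}): φ is false.
  v (successors {w, x, y, z, m}): φ is false.
  w (successors {u, v, w, x, z, t, m}): φ is false.
  x (successors {u, v, x, y, t, m}): φ is false.
  y (successors {u, v, t, m}): φ is false.
  z (successors {x, z, t}): φ is false.
  t (successors {u, y}): φ is false.
  m (successors {v, x}): φ is false.
For instance, at m:
  At m: [][]q requires []q at every successor {v, x}.
    []q fails at v, so [][]q is false at m.
      At v: []q requires q at every successor {w, x, y, z, m}.
        q fails at m, so []q is false at v.
Satisfying worlds: none.

0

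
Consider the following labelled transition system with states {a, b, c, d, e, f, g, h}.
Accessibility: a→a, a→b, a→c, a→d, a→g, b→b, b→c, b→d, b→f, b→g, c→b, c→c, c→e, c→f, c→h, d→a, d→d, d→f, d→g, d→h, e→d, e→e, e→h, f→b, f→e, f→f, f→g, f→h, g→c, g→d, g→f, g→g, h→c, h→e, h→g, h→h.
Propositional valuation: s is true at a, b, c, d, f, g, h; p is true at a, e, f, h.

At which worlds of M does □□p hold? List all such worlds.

Let φ = □□p. Evaluate φ at each world:
  a (successors {a, b, c, d, g}): φ is false.
  b (successors {b, c, d, f, g}): φ is false.
  c (successors {b, c, e, f, h}): φ is false.
  d (successors {a, d, f, g, h}): φ is false.
  e (successors {d, e, h}): φ is false.
  f (successors {b, e, f, g, h}): φ is false.
  g (successors {c, d, f, g}): φ is false.
  h (successors {c, e, g, h}): φ is false.
For instance, at a:
  At a: □□p requires □p at every successor {a, b, c, d, g}.
    □p fails at a, so □□p is false at a.
      At a: □p requires p at every successor {a, b, c, d, g}.
        p fails at b, so □p is false at a.
Satisfying worlds: none.

none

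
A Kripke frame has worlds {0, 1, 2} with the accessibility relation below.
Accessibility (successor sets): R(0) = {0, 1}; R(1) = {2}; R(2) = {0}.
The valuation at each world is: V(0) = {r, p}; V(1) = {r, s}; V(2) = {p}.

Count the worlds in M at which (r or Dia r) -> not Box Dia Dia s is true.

Let φ = (r or Dia r) -> not Box Dia Dia s. Evaluate φ at each world:
  0 (successors {0, 1}): φ is true.
  1 (successors {2}): φ is false.
  2 (successors {0}): φ is false.
For instance, at 2:
  At 2: r or Dia r is true, not Box Dia Dia s is false, so (r or Dia r) -> not Box Dia Dia s is false.
    At 2: r is false, Dia r is true, so r or Dia r is true.
      At 2: Dia r requires r at some successor in {0}.
        r holds at 0, so Dia r is true at 2.
    At 2: Box Dia Dia s is true, so not Box Dia Dia s is false.
      At 2: Box Dia Dia s requires Dia Dia s at every successor {0}.
        At 0: Dia Dia s is true.
      So Box Dia Dia s is true at 2.
Satisfying worlds: {0}

1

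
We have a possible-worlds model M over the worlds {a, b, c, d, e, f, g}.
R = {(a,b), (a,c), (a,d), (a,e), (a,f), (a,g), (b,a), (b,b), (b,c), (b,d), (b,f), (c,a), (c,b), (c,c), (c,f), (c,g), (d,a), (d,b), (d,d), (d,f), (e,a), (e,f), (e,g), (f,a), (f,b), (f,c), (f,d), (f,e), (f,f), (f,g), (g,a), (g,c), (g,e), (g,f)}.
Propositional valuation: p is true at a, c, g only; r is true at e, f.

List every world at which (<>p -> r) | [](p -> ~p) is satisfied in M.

Recall that []ψ holds at a world iff ψ holds at every accessible world, and <>ψ holds iff ψ holds at some accessible world.
Let φ = (<>p -> r) | [](p -> ~p). Evaluate φ at each world:
  a (successors {b, c, d, e, f, g}): φ is false.
  b (successors {a, b, c, d, f}): φ is false.
  c (successors {a, b, c, f, g}): φ is false.
  d (successors {a, b, d, f}): φ is false.
  e (successors {a, f, g}): φ is true.
  f (successors {a, b, c, d, e, f, g}): φ is true.
  g (successors {a, c, e, f}): φ is false.
For instance, at c:
  At c: <>p -> r is false, [](p -> ~p) is false, so (<>p -> r) | [](p -> ~p) is false.
    At c: <>p is true, r is false, so <>p -> r is false.
      At c: <>p requires p at some successor in {a, b, c, f, g}.
        p holds at a, so <>p is true at c.
    At c: [](p -> ~p) requires p -> ~p at every successor {a, b, c, f, g}.
      p -> ~p fails at a, so [](p -> ~p) is false at c.
Satisfying worlds: {e, f}

e, f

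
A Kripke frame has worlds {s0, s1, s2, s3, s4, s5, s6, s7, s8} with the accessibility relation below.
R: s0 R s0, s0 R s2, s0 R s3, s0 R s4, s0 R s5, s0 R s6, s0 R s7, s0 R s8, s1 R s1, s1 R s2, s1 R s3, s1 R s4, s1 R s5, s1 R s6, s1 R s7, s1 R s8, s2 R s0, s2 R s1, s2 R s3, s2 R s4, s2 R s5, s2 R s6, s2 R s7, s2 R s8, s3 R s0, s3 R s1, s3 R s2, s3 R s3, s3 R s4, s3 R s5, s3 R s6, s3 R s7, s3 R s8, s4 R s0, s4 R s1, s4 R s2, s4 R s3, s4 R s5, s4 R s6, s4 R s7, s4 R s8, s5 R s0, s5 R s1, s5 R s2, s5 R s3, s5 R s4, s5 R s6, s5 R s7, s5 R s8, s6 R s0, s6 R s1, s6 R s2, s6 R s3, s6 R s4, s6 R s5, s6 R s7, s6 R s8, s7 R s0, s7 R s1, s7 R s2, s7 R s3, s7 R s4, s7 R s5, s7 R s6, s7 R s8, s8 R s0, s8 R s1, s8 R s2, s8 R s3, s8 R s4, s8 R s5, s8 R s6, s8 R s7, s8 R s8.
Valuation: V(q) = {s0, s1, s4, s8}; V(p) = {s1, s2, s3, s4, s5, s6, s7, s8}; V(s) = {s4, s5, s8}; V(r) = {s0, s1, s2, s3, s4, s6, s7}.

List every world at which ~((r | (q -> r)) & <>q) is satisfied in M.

s8

Let φ = ~((r | (q -> r)) & <>q). Evaluate φ at each world:
  s0 (successors {s0, s2, s3, s4, s5, s6, s7, s8}): φ is false.
  s1 (successors {s1, s2, s3, s4, s5, s6, s7, s8}): φ is false.
  s2 (successors {s0, s1, s3, s4, s5, s6, s7, s8}): φ is false.
  s3 (successors {s0, s1, s2, s3, s4, s5, s6, s7, s8}): φ is false.
  s4 (successors {s0, s1, s2, s3, s5, s6, s7, s8}): φ is false.
  s5 (successors {s0, s1, s2, s3, s4, s6, s7, s8}): φ is false.
  s6 (successors {s0, s1, s2, s3, s4, s5, s7, s8}): φ is false.
  s7 (successors {s0, s1, s2, s3, s4, s5, s6, s8}): φ is false.
  s8 (successors {s0, s1, s2, s3, s4, s5, s6, s7, s8}): φ is true.
For instance, at s4:
  At s4: (r | (q -> r)) & <>q is true, so ~((r | (q -> r)) & <>q) is false.
    At s4: r | (q -> r) is true, <>q is true, so (r | (q -> r)) & <>q is true.
      At s4: <>q requires q at some successor in {s0, s1, s2, s3, s5, s6, s7, s8}.
        q holds at s0, so <>q is true at s4.
Satisfying worlds: {s8}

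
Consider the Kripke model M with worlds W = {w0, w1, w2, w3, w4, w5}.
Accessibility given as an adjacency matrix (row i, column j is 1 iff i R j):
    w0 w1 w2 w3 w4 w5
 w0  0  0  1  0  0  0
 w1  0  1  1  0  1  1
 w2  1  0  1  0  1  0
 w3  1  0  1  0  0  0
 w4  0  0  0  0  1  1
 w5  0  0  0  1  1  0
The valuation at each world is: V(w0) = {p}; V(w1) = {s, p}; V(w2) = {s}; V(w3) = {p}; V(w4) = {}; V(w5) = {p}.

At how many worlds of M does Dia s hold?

4

Let φ = Dia s. Evaluate φ at each world:
  w0 (successors {w2}): φ is true.
  w1 (successors {w1, w2, w4, w5}): φ is true.
  w2 (successors {w0, w2, w4}): φ is true.
  w3 (successors {w0, w2}): φ is true.
  w4 (successors {w4, w5}): φ is false.
  w5 (successors {w3, w4}): φ is false.
For instance, at w0:
  At w0: Dia s requires s at some successor in {w2}.
    s holds at w2, so Dia s is true at w0.
Satisfying worlds: {w0, w1, w2, w3}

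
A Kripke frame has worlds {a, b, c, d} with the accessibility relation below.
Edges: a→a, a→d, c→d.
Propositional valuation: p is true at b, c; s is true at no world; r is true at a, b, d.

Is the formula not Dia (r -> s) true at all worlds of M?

Let φ = not Dia (r -> s). Evaluate φ at each world:
  a (successors {a, d}): φ is true.
  b (successors ∅): φ is true.
  c (successors {d}): φ is true.
  d (successors ∅): φ is true.
For instance, at c:
  At c: Dia (r -> s) is false, so not Dia (r -> s) is true.
    At c: Dia (r -> s) requires r -> s at some successor in {d}.
      At d: r -> s is false.
    So Dia (r -> s) is false at c.

Yes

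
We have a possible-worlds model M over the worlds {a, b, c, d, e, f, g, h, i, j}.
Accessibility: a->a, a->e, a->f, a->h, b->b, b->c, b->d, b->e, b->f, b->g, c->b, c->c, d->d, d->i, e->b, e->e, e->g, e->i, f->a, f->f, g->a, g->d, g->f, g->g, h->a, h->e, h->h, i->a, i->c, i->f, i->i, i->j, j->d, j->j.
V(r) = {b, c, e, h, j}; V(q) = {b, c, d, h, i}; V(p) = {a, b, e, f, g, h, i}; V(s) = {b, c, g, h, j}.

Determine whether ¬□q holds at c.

At c: □q is true, so ¬□q is false.
  At c: □q requires q at every successor {b, c}.
    At b: q is true.
    At c: q is true.
  So □q is true at c.

No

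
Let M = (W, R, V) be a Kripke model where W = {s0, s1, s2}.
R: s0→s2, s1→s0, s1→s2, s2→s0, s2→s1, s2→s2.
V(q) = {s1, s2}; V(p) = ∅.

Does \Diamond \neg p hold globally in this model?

Recall that \Diamond ψ holds at a world iff ψ holds at some accessible world.
Let φ = \Diamond \neg p. Evaluate φ at each world:
  s0 (successors {s2}): φ is true.
  s1 (successors {s0, s2}): φ is true.
  s2 (successors {s0, s1, s2}): φ is true.
For instance, at s2:
  At s2: \Diamond \neg p requires \neg p at some successor in {s0, s1, s2}.
    \neg p holds at s0, so \Diamond \neg p is true at s2.

Yes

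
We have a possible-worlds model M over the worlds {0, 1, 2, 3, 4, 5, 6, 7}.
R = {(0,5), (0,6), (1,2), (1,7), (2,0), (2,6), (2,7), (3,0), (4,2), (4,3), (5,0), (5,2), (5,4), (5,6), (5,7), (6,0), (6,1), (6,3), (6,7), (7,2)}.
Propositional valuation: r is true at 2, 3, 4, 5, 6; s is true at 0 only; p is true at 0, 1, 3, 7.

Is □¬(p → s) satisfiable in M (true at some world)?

Let φ = □¬(p → s). Evaluate φ at each world:
  0 (successors {5, 6}): φ is false.
  1 (successors {2, 7}): φ is false.
  2 (successors {0, 6, 7}): φ is false.
  3 (successors {0}): φ is false.
  4 (successors {2, 3}): φ is false.
  5 (successors {0, 2, 4, 6, 7}): φ is false.
  6 (successors {0, 1, 3, 7}): φ is false.
  7 (successors {2}): φ is false.
For instance, at 2:
  At 2: □¬(p → s) requires ¬(p → s) at every successor {0, 6, 7}.
    ¬(p → s) fails at 0, so □¬(p → s) is false at 2.

No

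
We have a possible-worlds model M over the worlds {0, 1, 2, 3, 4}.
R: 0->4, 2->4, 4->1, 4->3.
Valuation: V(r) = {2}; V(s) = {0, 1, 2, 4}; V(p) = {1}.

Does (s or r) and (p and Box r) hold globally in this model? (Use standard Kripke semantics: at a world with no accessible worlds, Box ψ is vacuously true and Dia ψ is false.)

No

Let φ = (s or r) and (p and Box r). Evaluate φ at each world:
  0 (successors {4}): φ is false.
  1 (successors ∅): φ is true.
  2 (successors {4}): φ is false.
  3 (successors ∅): φ is false.
  4 (successors {1, 3}): φ is false.
Detail at 0 (counterexample):
  At 0: s or r is true, p and Box r is false, so (s or r) and (p and Box r) is false.
    At 0: p is false, Box r is false, so p and Box r is false.
      At 0: Box r requires r at every successor {4}.
        r fails at 4, so Box r is false at 0.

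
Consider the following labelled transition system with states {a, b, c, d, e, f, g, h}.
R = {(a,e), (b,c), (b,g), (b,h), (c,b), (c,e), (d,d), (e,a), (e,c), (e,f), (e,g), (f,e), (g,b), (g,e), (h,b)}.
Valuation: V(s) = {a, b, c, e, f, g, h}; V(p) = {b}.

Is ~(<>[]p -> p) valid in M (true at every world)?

No

Let φ = ~(<>[]p -> p). Evaluate φ at each world:
  a (successors {e}): φ is false.
  b (successors {c, g, h}): φ is false.
  c (successors {b, e}): φ is false.
  d (successors {d}): φ is false.
  e (successors {a, c, f, g}): φ is false.
  f (successors {e}): φ is false.
  g (successors {b, e}): φ is false.
  h (successors {b}): φ is false.
Detail at a (counterexample):
  At a: <>[]p -> p is true, so ~(<>[]p -> p) is false.
    At a: <>[]p is false, p is false, so <>[]p -> p is true.
      At a: <>[]p requires []p at some successor in {e}.
        At e: []p is false.
      So <>[]p is false at a.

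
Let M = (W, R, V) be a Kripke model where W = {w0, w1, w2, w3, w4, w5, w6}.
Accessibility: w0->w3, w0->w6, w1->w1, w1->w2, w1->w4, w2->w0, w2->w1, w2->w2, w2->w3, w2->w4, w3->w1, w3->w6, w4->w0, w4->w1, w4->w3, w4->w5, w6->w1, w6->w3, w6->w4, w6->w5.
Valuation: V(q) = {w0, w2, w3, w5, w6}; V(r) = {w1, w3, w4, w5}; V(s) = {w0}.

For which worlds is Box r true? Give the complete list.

w5, w6

Let φ = Box r. Evaluate φ at each world:
  w0 (successors {w3, w6}): φ is false.
  w1 (successors {w1, w2, w4}): φ is false.
  w2 (successors {w0, w1, w2, w3, w4}): φ is false.
  w3 (successors {w1, w6}): φ is false.
  w4 (successors {w0, w1, w3, w5}): φ is false.
  w5 (successors ∅): φ is true.
  w6 (successors {w1, w3, w4, w5}): φ is true.
For instance, at w0:
  At w0: Box r requires r at every successor {w3, w6}.
    r fails at w6, so Box r is false at w0.
Satisfying worlds: {w5, w6}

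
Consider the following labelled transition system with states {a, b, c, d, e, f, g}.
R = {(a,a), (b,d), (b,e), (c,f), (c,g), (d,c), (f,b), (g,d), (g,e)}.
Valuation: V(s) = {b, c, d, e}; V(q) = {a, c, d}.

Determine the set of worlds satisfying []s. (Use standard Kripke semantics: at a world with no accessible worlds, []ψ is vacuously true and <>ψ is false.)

b, d, e, f, g

Let φ = []s. Evaluate φ at each world:
  a (successors {a}): φ is false.
  b (successors {d, e}): φ is true.
  c (successors {f, g}): φ is false.
  d (successors {c}): φ is true.
  e (successors ∅): φ is true.
  f (successors {b}): φ is true.
  g (successors {d, e}): φ is true.
For instance, at g:
  At g: []s requires s at every successor {d, e}.
    At d: s is true.
    At e: s is true.
  So []s is true at g.
Satisfying worlds: {b, d, e, f, g}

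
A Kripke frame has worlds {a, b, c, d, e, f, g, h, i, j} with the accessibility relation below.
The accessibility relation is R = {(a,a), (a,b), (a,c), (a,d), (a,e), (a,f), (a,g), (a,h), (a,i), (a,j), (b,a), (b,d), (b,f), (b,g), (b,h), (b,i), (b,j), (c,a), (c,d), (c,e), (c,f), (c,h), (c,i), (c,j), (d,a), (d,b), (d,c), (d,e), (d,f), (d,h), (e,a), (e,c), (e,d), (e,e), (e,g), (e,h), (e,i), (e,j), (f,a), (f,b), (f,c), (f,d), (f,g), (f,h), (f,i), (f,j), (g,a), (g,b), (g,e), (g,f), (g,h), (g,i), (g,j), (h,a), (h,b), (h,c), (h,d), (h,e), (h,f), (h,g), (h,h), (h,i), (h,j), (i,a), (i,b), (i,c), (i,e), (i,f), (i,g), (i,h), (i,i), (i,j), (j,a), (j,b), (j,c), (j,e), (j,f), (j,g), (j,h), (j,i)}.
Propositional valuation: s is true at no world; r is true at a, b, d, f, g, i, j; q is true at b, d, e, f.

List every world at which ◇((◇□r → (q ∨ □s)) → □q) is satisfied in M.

none

Let φ = ◇((◇□r → (q ∨ □s)) → □q). Evaluate φ at each world:
  a (successors {a, b, c, d, e, f, g, h, i, j}): φ is false.
  b (successors {a, d, f, g, h, i, j}): φ is false.
  c (successors {a, d, e, f, h, i, j}): φ is false.
  d (successors {a, b, c, e, f, h}): φ is false.
  e (successors {a, c, d, e, g, h, i, j}): φ is false.
  f (successors {a, b, c, d, g, h, i, j}): φ is false.
  g (successors {a, b, e, f, h, i, j}): φ is false.
  h (successors {a, b, c, d, e, f, g, h, i, j}): φ is false.
  i (successors {a, b, c, e, f, g, h, i, j}): φ is false.
  j (successors {a, b, c, e, f, g, h, i}): φ is false.
For instance, at d:
  At d: ◇((◇□r → (q ∨ □s)) → □q) requires (◇□r → (q ∨ □s)) → □q at some successor in {a, b, c, e, f, h}.
    At a: (◇□r → (q ∨ □s)) → □q is false.
    At b: (◇□r → (q ∨ □s)) → □q is false.
    At c: (◇□r → (q ∨ □s)) → □q is false.
    At e: (◇□r → (q ∨ □s)) → □q is false.
    At f: (◇□r → (q ∨ □s)) → □q is false.
    At h: (◇□r → (q ∨ □s)) → □q is false.
  So ◇((◇□r → (q ∨ □s)) → □q) is false at d.
Satisfying worlds: none.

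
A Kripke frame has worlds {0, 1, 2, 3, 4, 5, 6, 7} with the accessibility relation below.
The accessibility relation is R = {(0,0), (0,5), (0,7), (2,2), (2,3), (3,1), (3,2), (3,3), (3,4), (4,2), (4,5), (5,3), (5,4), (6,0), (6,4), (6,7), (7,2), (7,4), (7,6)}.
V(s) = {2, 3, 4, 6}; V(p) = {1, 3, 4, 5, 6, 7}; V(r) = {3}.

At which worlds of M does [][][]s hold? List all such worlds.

1

Let φ = [][][]s. Evaluate φ at each world:
  0 (successors {0, 5, 7}): φ is false.
  1 (successors ∅): φ is true.
  2 (successors {2, 3}): φ is false.
  3 (successors {1, 2, 3, 4}): φ is false.
  4 (successors {2, 5}): φ is false.
  5 (successors {3, 4}): φ is false.
  6 (successors {0, 4, 7}): φ is false.
  7 (successors {2, 4, 6}): φ is false.
For instance, at 6:
  At 6: [][][]s requires [][]s at every successor {0, 4, 7}.
    [][]s fails at 0, so [][][]s is false at 6.
      At 0: [][]s requires []s at every successor {0, 5, 7}.
        []s fails at 0, so [][]s is false at 0.
Satisfying worlds: {1}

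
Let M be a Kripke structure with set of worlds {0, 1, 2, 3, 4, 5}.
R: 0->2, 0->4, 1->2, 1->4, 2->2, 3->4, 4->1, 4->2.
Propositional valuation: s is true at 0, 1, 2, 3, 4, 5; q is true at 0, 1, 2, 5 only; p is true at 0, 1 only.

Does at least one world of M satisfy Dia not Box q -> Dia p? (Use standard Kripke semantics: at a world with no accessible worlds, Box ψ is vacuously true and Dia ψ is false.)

Let φ = Dia not Box q -> Dia p. Evaluate φ at each world:
  0 (successors {2, 4}): φ is true.
  1 (successors {2, 4}): φ is true.
  2 (successors {2}): φ is true.
  3 (successors {4}): φ is true.
  4 (successors {1, 2}): φ is true.
  5 (successors ∅): φ is true.
Detail at 0 (witness):
  At 0: Dia not Box q is false, Dia p is false, so Dia not Box q -> Dia p is true.
    At 0: Dia not Box q requires not Box q at some successor in {2, 4}.
      At 2: not Box q is false.
      At 4: not Box q is false.
    So Dia not Box q is false at 0.
    At 0: Dia p requires p at some successor in {2, 4}.
      At 2: p is false.
      At 4: p is false.
    So Dia p is false at 0.

Yes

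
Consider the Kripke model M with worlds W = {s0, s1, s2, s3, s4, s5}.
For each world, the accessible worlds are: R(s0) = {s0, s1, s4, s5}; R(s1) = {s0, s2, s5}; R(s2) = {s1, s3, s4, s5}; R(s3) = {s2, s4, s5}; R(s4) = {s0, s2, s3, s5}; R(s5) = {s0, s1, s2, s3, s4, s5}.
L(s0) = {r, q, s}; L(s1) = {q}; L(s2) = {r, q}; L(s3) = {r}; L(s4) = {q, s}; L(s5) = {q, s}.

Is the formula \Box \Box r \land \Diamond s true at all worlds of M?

Recall that \Box ψ holds at a world iff ψ holds at every accessible world, and \Diamond ψ holds iff ψ holds at some accessible world.
Let φ = \Box \Box r \land \Diamond s. Evaluate φ at each world:
  s0 (successors {s0, s1, s4, s5}): φ is false.
  s1 (successors {s0, s2, s5}): φ is false.
  s2 (successors {s1, s3, s4, s5}): φ is false.
  s3 (successors {s2, s4, s5}): φ is false.
  s4 (successors {s0, s2, s3, s5}): φ is false.
  s5 (successors {s0, s1, s2, s3, s4, s5}): φ is false.
Detail at s0 (counterexample):
  At s0: \Box \Box r is false, \Diamond s is true, so \Box \Box r \land \Diamond s is false.
    At s0: \Box \Box r requires \Box r at every successor {s0, s1, s4, s5}.
      \Box r fails at s0, so \Box \Box r is false at s0.
    At s0: \Diamond s requires s at some successor in {s0, s1, s4, s5}.
      s holds at s0, so \Diamond s is true at s0.

No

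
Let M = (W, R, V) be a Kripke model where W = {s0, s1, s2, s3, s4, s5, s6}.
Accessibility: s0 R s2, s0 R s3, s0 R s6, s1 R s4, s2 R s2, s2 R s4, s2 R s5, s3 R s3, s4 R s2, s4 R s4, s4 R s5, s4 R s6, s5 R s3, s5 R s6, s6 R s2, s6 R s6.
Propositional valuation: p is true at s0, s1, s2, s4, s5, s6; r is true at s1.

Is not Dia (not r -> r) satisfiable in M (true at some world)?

Yes

Let φ = not Dia (not r -> r). Evaluate φ at each world:
  s0 (successors {s2, s3, s6}): φ is true.
  s1 (successors {s4}): φ is true.
  s2 (successors {s2, s4, s5}): φ is true.
  s3 (successors {s3}): φ is true.
  s4 (successors {s2, s4, s5, s6}): φ is true.
  s5 (successors {s3, s6}): φ is true.
  s6 (successors {s2, s6}): φ is true.
Detail at s0 (witness):
  At s0: Dia (not r -> r) is false, so not Dia (not r -> r) is true.
    At s0: Dia (not r -> r) requires not r -> r at some successor in {s2, s3, s6}.
      At s2: not r -> r is false.
      At s3: not r -> r is false.
      At s6: not r -> r is false.
    So Dia (not r -> r) is false at s0.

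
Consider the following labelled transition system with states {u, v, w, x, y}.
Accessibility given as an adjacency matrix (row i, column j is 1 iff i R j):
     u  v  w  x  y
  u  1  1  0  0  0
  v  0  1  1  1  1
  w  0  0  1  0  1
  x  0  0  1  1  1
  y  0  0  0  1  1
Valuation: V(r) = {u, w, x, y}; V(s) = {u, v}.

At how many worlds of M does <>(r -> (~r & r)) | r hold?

Let φ = <>(r -> (~r & r)) | r. Evaluate φ at each world:
  u (successors {u, v}): φ is true.
  v (successors {v, w, x, y}): φ is true.
  w (successors {w, y}): φ is true.
  x (successors {w, x, y}): φ is true.
  y (successors {x, y}): φ is true.
For instance, at y:
  At y: <>(r -> (~r & r)) is false, r is true, so <>(r -> (~r & r)) | r is true.
    At y: <>(r -> (~r & r)) requires r -> (~r & r) at some successor in {x, y}.
      At x: r -> (~r & r) is false.
      At y: r -> (~r & r) is false.
    So <>(r -> (~r & r)) is false at y.
Satisfying worlds: {u, v, w, x, y}

5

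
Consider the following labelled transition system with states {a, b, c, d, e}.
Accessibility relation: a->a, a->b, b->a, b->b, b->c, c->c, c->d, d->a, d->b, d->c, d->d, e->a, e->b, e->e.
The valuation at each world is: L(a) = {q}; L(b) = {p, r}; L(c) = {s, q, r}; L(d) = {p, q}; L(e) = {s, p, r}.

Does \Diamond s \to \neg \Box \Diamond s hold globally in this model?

Let φ = \Diamond s \to \neg \Box \Diamond s. Evaluate φ at each world:
  a (successors {a, b}): φ is true.
  b (successors {a, b, c}): φ is true.
  c (successors {c, d}): φ is false.
  d (successors {a, b, c, d}): φ is true.
  e (successors {a, b, e}): φ is true.
Detail at c (counterexample):
  At c: \Diamond s is true, \neg \Box \Diamond s is false, so \Diamond s \to \neg \Box \Diamond s is false.
    At c: \Diamond s requires s at some successor in {c, d}.
      s holds at c, so \Diamond s is true at c.
    At c: \Box \Diamond s is true, so \neg \Box \Diamond s is false.
      At c: \Box \Diamond s requires \Diamond s at every successor {c, d}.
        At c: \Diamond s is true.
        At d: \Diamond s is true.
      So \Box \Diamond s is true at c.

No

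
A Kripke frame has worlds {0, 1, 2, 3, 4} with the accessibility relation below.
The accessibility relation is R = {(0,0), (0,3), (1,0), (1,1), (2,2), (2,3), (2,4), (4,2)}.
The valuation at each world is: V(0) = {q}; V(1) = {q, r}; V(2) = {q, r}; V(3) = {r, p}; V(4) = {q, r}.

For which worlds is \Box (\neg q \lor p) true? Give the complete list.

3

Let φ = \Box (\neg q \lor p). Evaluate φ at each world:
  0 (successors {0, 3}): φ is false.
  1 (successors {0, 1}): φ is false.
  2 (successors {2, 3, 4}): φ is false.
  3 (successors ∅): φ is true.
  4 (successors {2}): φ is false.
For instance, at 4:
  At 4: \Box (\neg q \lor p) requires \neg q \lor p at every successor {2}.
    \neg q \lor p fails at 2, so \Box (\neg q \lor p) is false at 4.
Satisfying worlds: {3}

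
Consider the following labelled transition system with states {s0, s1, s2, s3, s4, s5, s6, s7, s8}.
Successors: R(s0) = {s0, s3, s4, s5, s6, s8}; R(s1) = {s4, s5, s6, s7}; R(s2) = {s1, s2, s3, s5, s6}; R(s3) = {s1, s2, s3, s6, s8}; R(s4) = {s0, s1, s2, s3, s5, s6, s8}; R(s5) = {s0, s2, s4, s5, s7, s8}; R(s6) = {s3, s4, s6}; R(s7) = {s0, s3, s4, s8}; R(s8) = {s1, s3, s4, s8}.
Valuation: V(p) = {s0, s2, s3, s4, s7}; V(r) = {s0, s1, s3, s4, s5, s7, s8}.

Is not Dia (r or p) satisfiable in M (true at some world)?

No

Let φ = not Dia (r or p). Evaluate φ at each world:
  s0 (successors {s0, s3, s4, s5, s6, s8}): φ is false.
  s1 (successors {s4, s5, s6, s7}): φ is false.
  s2 (successors {s1, s2, s3, s5, s6}): φ is false.
  s3 (successors {s1, s2, s3, s6, s8}): φ is false.
  s4 (successors {s0, s1, s2, s3, s5, s6, s8}): φ is false.
  s5 (successors {s0, s2, s4, s5, s7, s8}): φ is false.
  s6 (successors {s3, s4, s6}): φ is false.
  s7 (successors {s0, s3, s4, s8}): φ is false.
  s8 (successors {s1, s3, s4, s8}): φ is false.
For instance, at s4:
  At s4: Dia (r or p) is true, so not Dia (r or p) is false.
    At s4: Dia (r or p) requires r or p at some successor in {s0, s1, s2, s3, s5, s6, s8}.
      r or p holds at s0, so Dia (r or p) is true at s4.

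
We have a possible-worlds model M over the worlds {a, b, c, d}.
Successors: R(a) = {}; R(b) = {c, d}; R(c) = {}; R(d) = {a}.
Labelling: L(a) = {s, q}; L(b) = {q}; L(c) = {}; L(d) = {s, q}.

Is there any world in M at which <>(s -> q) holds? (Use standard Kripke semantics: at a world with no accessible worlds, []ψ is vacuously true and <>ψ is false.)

Recall that <>ψ holds at a world iff ψ holds at some accessible world.
Let φ = <>(s -> q). Evaluate φ at each world:
  a (successors ∅): φ is false.
  b (successors {c, d}): φ is true.
  c (successors ∅): φ is false.
  d (successors {a}): φ is true.
Detail at b (witness):
  At b: <>(s -> q) requires s -> q at some successor in {c, d}.
    s -> q holds at c, so <>(s -> q) is true at b.

Yes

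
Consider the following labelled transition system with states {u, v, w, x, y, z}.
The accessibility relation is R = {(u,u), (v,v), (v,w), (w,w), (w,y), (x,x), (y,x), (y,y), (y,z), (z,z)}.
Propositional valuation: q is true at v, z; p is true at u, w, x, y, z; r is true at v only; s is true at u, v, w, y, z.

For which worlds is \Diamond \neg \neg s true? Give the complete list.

u, v, w, y, z

Let φ = \Diamond \neg \neg s. Evaluate φ at each world:
  u (successors {u}): φ is true.
  v (successors {v, w}): φ is true.
  w (successors {w, y}): φ is true.
  x (successors {x}): φ is false.
  y (successors {x, y, z}): φ is true.
  z (successors {z}): φ is true.
For instance, at x:
  At x: \Diamond \neg \neg s requires \neg \neg s at some successor in {x}.
    At x: \neg \neg s is false.
  So \Diamond \neg \neg s is false at x.
Satisfying worlds: {u, v, w, y, z}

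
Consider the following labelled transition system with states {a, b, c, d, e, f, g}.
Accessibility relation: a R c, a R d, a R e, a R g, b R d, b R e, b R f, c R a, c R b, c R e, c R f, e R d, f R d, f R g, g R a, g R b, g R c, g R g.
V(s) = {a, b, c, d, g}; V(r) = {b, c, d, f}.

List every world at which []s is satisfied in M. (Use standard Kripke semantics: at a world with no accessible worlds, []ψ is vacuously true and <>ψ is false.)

d, e, f, g

Let φ = []s. Evaluate φ at each world:
  a (successors {c, d, e, g}): φ is false.
  b (successors {d, e, f}): φ is false.
  c (successors {a, b, e, f}): φ is false.
  d (successors ∅): φ is true.
  e (successors {d}): φ is true.
  f (successors {d, g}): φ is true.
  g (successors {a, b, c, g}): φ is true.
For instance, at b:
  At b: []s requires s at every successor {d, e, f}.
    s fails at e, so []s is false at b.
Satisfying worlds: {d, e, f, g}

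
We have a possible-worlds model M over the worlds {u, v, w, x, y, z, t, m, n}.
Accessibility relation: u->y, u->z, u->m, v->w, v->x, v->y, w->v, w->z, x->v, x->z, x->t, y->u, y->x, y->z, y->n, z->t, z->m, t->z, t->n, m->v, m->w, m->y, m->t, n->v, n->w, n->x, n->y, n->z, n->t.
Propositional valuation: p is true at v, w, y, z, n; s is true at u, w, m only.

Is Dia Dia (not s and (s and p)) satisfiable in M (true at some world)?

Let φ = Dia Dia (not s and (s and p)). Evaluate φ at each world:
  u (successors {y, z, m}): φ is false.
  v (successors {w, x, y}): φ is false.
  w (successors {v, z}): φ is false.
  x (successors {v, z, t}): φ is false.
  y (successors {u, x, z, n}): φ is false.
  z (successors {t, m}): φ is false.
  t (successors {z, n}): φ is false.
  m (successors {v, w, y, t}): φ is false.
  n (successors {v, w, x, y, z, t}): φ is false.
For instance, at z:
  At z: Dia Dia (not s and (s and p)) requires Dia (not s and (s and p)) at some successor in {t, m}.
    At t: Dia (not s and (s and p)) is false.
    At m: Dia (not s and (s and p)) is false.
  So Dia Dia (not s and (s and p)) is false at z.

No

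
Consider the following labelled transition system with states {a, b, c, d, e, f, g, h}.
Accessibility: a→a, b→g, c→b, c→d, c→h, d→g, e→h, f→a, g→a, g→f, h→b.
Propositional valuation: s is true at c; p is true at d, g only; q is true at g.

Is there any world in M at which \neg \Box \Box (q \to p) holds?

No

Let φ = \neg \Box \Box (q \to p). Evaluate φ at each world:
  a (successors {a}): φ is false.
  b (successors {g}): φ is false.
  c (successors {b, d, h}): φ is false.
  d (successors {g}): φ is false.
  e (successors {h}): φ is false.
  f (successors {a}): φ is false.
  g (successors {a, f}): φ is false.
  h (successors {b}): φ is false.
For instance, at f:
  At f: \Box \Box (q \to p) is true, so \neg \Box \Box (q \to p) is false.
    At f: \Box \Box (q \to p) requires \Box (q \to p) at every successor {a}.
      At a: \Box (q \to p) is true.
    So \Box \Box (q \to p) is true at f.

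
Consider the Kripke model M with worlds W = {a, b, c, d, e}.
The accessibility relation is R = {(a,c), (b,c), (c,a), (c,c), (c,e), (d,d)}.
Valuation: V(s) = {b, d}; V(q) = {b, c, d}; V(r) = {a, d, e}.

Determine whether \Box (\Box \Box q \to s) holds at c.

At c: \Box (\Box \Box q \to s) requires \Box \Box q \to s at every successor {a, c, e}.
  \Box \Box q \to s fails at e, so \Box (\Box \Box q \to s) is false at c.
    At e: \Box \Box q is true, s is false, so \Box \Box q \to s is false.
      At e: no accessible worlds, so \Box \Box q holds vacuously.

No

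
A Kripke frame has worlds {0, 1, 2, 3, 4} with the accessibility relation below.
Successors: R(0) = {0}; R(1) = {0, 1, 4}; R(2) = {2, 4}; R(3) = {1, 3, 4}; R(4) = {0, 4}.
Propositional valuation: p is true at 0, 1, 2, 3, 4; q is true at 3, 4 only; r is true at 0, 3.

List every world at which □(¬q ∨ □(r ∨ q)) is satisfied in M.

Let φ = □(¬q ∨ □(r ∨ q)). Evaluate φ at each world:
  0 (successors {0}): φ is true.
  1 (successors {0, 1, 4}): φ is true.
  2 (successors {2, 4}): φ is true.
  3 (successors {1, 3, 4}): φ is false.
  4 (successors {0, 4}): φ is true.
For instance, at 0:
  At 0: □(¬q ∨ □(r ∨ q)) requires ¬q ∨ □(r ∨ q) at every successor {0}.
      At 0: ¬q is true, □(r ∨ q) is true, so ¬q ∨ □(r ∨ q) is true.
  So □(¬q ∨ □(r ∨ q)) is true at 0.
Satisfying worlds: {0, 1, 2, 4}

0, 1, 2, 4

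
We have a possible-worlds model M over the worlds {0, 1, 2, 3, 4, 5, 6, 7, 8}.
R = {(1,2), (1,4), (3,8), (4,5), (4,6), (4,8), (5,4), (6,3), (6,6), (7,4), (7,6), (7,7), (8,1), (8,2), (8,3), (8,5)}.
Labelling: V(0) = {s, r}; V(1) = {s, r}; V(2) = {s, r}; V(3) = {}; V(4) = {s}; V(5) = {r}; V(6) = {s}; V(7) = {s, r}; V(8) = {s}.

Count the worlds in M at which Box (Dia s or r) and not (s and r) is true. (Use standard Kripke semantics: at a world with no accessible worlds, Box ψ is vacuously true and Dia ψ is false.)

Let φ = Box (Dia s or r) and not (s and r). Evaluate φ at each world:
  0 (successors ∅): φ is false.
  1 (successors {2, 4}): φ is false.
  2 (successors ∅): φ is false.
  3 (successors {8}): φ is true.
  4 (successors {5, 6, 8}): φ is true.
  5 (successors {4}): φ is true.
  6 (successors {3, 6}): φ is true.
  7 (successors {4, 6, 7}): φ is false.
  8 (successors {1, 2, 3, 5}): φ is true.
For instance, at 1:
  At 1: Box (Dia s or r) is true, not (s and r) is false, so Box (Dia s or r) and not (s and r) is false.
    At 1: Box (Dia s or r) requires Dia s or r at every successor {2, 4}.
      At 2: Dia s or r is true.
      At 4: Dia s or r is true.
    So Box (Dia s or r) is true at 1.
Satisfying worlds: {3, 4, 5, 6, 8}

5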